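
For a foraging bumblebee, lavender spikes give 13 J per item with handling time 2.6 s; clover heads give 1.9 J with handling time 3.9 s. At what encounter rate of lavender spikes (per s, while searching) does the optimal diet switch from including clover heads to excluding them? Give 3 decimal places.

0.042 per s

At the threshold, the rate on lavender spikes alone equals the profitability of clover heads: λ·13/(1 + λ·2.6) = 1.9/3.9 = 0.4872.
Rearranging, λ(13 − 0.4872×2.6) = 0.4872, so λ = 0.4872/11.73 = 0.04152 per s.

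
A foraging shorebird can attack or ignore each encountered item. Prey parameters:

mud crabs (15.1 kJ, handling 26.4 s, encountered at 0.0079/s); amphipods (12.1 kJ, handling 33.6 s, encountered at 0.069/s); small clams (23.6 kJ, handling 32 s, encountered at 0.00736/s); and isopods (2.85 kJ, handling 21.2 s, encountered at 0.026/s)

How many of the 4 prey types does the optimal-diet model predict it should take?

Profitabilities (E/h, kJ/s): small clams 0.738, mud crabs 0.572, amphipods 0.36, isopods 0.134. Add prey in this order while the next type's profitability exceeds the intake rate on those already taken.
Rate on top 1: 0.1406. mud crabs: 0.572 > 0.1406 → include.
Rate on top 2: 0.2029. amphipods: 0.36 > 0.2029 → include.
Rate on top 3: 0.2998. isopods: 0.134 < 0.2998 → exclude; stop.
Optimal diet: small clams, mud crabs, amphipods — 3 of 4 types.

3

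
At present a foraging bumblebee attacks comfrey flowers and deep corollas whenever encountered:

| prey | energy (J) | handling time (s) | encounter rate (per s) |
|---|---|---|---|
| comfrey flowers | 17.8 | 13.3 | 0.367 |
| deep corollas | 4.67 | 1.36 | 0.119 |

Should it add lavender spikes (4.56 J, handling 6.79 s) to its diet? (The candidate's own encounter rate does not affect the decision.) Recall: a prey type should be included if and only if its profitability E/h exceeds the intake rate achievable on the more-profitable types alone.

No

Current rate: (0.367×17.8 + 0.119×4.67)/(1 + 0.367×13.3 + 0.119×1.36) = 1.173 J/s.
Profitability of lavender spikes: 4.56/6.79 = 0.6716 J/s.
0.6716 < 1.173, so adding lavender spikes would lower the average — exclude it.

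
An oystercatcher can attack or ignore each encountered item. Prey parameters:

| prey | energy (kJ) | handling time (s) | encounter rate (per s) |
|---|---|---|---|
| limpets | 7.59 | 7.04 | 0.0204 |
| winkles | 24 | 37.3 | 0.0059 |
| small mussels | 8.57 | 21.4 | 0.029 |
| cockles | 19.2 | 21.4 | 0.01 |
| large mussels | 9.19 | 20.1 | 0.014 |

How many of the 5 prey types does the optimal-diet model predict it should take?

Rank by E/h (kJ/s): limpets 1.08, cockles 0.897, winkles 0.643, large mussels 0.457, small mussels 0.4. Include each in turn until the next type's E/h falls below the running intake rate.
Rate on top 1: 0.1354. cockles: 0.897 > 0.1354 → include.
Rate on top 2: 0.2555. winkles: 0.643 > 0.2555 → include.
Rate on top 3: 0.3096. large mussels: 0.457 > 0.3096 → include.
Rate on top 4: 0.3319. small mussels: 0.4 > 0.3319 → include.
Optimal diet: limpets, cockles, winkles, large mussels, small mussels — 5 of 5 types.

5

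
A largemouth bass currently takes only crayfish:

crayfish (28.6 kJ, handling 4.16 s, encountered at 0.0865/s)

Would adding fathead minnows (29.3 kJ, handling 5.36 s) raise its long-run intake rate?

Yes

On crayfish alone, R = ΣλE/(1+Σλh) = 2.474/1.36 = 1.819 kJ/s.
fathead minnows: E/h = 29.3/5.36 = 5.466 kJ/s.
Since 5.466 > R, including fathead minnows increases the long-run rate.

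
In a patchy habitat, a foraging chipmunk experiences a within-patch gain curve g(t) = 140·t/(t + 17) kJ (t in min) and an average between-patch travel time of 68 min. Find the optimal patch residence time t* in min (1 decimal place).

By the marginal value theorem, leave when the instantaneous gain rate g'(t) equals the habitat-wide average g(t)/(T + t).
g'(t) = 140·17/(t + 17)². Setting 140·17/(t+17)² = 140t/[(t+17)(68+t)] gives 17(68+t) = t(t+17), so t² = 17×68 = 1156.
t* = √1156 = 34 min.

34.0 min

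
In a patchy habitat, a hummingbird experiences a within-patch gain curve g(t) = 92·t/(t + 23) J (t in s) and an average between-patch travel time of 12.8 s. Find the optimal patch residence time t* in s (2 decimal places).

Optimal t* satisfies g'(t*) = g(t*)/(T + t*).
g'(t) = 92·23/(t + 23)². Setting 92·23/(t+23)² = 92t/[(t+23)(12.8+t)] gives 23(12.8+t) = t(t+23), so t² = 23×12.8 = 294.4.
t* = √294.4 = 17.16 s.

17.16 s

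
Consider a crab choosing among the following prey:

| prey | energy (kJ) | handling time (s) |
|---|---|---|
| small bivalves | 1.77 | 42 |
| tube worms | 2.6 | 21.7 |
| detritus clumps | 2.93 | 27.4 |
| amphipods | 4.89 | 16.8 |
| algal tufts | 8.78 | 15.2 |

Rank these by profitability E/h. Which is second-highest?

amphipods

Profitability E/h (kJ/s): small bivalves = 1.77/42 = 0.0421, tube worms = 2.6/21.7 = 0.12, detritus clumps = 2.93/27.4 = 0.107, amphipods = 4.89/16.8 = 0.291, algal tufts = 8.78/15.2 = 0.578.
Ranked: algal tufts > amphipods > tube worms > detritus clumps > small bivalves.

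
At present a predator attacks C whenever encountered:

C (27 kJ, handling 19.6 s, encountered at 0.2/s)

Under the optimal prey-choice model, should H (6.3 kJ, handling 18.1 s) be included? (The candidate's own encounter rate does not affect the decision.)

Intake rate on the current diet: R = (0.2×27) / (1 + 0.2×19.6) = 5.4/4.92 = 1.098 kJ/s.
H: E/h = 6.3/18.1 = 0.3481 kJ/s.
Since 0.3481 < R, time spent handling H is better spent searching.

No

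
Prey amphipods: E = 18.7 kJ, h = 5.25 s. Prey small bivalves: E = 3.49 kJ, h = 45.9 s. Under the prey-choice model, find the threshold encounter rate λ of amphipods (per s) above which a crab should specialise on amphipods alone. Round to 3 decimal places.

0.004 per s

At the threshold, the rate on amphipods alone equals the profitability of small bivalves: λ·18.7/(1 + λ·5.25) = 3.49/45.9 = 0.07603.
Rearranging, λ(18.7 − 0.07603×5.25) = 0.07603, so λ = 0.07603/18.3 = 0.004155 per s.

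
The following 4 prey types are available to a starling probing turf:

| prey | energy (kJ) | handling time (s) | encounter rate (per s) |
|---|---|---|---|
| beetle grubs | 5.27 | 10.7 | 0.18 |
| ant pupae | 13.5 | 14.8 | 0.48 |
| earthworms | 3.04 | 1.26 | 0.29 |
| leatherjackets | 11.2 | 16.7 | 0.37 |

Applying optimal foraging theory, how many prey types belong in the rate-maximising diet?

2

Profitabilities (E/h, kJ/s): earthworms 2.41, ant pupae 0.912, leatherjackets 0.671, beetle grubs 0.493. Add prey in this order while the next type's profitability exceeds the intake rate on those already taken.
Rate on top 1: 0.6457. ant pupae: 0.912 > 0.6457 → include.
Rate on top 2: 0.8692. leatherjackets: 0.671 < 0.8692 → exclude; stop.
Optimal diet: earthworms, ant pupae — 2 of 4 types.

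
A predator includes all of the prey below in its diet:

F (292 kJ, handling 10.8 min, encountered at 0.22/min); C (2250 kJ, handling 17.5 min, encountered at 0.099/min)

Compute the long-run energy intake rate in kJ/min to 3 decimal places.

R = (0.22×292 + 0.099×2250) / (1 + 0.22×10.8 + 0.099×17.5) = 287/5.109 = 56.18 kJ/min.

56.179 kJ/min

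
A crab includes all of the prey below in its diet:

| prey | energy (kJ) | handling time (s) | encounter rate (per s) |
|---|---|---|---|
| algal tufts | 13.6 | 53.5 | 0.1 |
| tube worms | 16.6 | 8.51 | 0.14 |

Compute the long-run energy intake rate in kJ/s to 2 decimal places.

R = Σλ_iE_i / (1 + Σλ_ih_i)
Numerator: 0.1×13.6 + 0.14×16.6 = 3.684
Denominator: 1 + 0.1×53.5 + 0.14×8.51 = 7.541
R = 3.684/7.541 = 0.4885 kJ/s

0.49 kJ/s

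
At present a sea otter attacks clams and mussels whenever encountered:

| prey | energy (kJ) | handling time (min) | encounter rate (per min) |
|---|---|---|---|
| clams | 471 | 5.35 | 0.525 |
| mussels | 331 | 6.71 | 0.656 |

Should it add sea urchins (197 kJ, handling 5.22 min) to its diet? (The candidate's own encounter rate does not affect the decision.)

Intake rate on the current diet: R = (0.525×471 + 0.656×331) / (1 + 0.525×5.35 + 0.656×6.71) = 464.4/8.211 = 56.56 kJ/min.
sea urchins: E/h = 197/5.22 = 37.74 kJ/min.
37.74 < 56.56, so adding sea urchins would lower the average — exclude it.

No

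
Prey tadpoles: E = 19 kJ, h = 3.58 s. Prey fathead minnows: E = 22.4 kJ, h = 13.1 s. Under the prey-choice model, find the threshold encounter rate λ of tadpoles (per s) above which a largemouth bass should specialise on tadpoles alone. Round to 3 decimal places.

0.133 per s

At the threshold, the rate on tadpoles alone equals the profitability of fathead minnows: λ·19/(1 + λ·3.58) = 22.4/13.1 = 1.71.
Rearranging, λ(19 − 1.71×3.58) = 1.71, so λ = 1.71/12.88 = 0.1328 per s.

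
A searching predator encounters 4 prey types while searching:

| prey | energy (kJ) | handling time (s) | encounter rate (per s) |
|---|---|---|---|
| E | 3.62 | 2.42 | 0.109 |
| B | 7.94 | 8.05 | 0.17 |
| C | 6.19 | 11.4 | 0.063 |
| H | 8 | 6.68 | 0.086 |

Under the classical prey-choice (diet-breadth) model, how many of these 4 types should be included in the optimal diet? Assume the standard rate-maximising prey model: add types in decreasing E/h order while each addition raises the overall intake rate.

3

Profitabilities (E/h, kJ/s): E 1.5, H 1.2, B 0.986, C 0.543. Add prey in this order while the next type's profitability exceeds the intake rate on those already taken.
Rate on top 1: 0.3122. H: 1.2 > 0.3122 → include.
Rate on top 2: 0.5889. B: 0.986 > 0.5889 → include.
Rate on top 3: 0.7585. C: 0.543 < 0.7585 → exclude; stop.
Optimal diet: E, H, B — 3 of 4 types.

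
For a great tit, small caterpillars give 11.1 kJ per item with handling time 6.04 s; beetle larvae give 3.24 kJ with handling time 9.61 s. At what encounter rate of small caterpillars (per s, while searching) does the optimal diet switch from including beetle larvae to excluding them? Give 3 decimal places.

0.037 per s

The zero-one rule: include beetle larvae iff E₂/h₂ > λE₁/(1+λh₁). Equality gives the switch point.
λE₁h₂ = E₂ + λE₂h₁ ⇒ λ = E₂/(E₁h₂ − E₂h₁) = 3.24/(106.7 − 19.57) = 0.0372 per s.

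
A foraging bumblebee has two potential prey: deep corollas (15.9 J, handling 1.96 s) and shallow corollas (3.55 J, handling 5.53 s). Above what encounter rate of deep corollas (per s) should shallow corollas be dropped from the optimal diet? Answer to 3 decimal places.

Drop shallow corollas once their profitability E₂/h₂ falls below the rate achievable on deep corollas alone: E₂/h₂ = λE₁/(1 + λh₁).
Solve for λ: λE₁h₂ = E₂(1 + λh₁) → λ(E₁h₂ − E₂h₁) = E₂ → λ = E₂/(E₁h₂ − E₂h₁).
λ = 3.55/(15.9×5.53 − 3.55×1.96) = 3.55/80.97 = 0.04384 per s.

0.044 per s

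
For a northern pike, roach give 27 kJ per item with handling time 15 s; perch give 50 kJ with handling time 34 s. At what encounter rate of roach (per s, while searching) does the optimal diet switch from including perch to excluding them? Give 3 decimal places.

0.298 per s

Drop perch once their profitability E₂/h₂ falls below the rate achievable on roach alone: E₂/h₂ = λE₁/(1 + λh₁).
Solve for λ: λE₁h₂ = E₂(1 + λh₁) → λ(E₁h₂ − E₂h₁) = E₂ → λ = E₂/(E₁h₂ − E₂h₁).
λ = 50/(27×34 − 50×15) = 50/168 = 0.2976 per s.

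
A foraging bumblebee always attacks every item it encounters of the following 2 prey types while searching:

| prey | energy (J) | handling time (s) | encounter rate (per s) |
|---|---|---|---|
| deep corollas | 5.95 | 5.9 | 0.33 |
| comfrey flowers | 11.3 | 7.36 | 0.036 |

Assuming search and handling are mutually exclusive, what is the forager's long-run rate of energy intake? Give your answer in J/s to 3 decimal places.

0.738 J/s

Energy encountered per unit search time: 0.33×5.95 + 0.036×11.3 = 2.37 J/s.
Handling time per unit search time: 0.33×5.9 + 0.036×7.36 = 2.212.
Rate = 2.37/(1 + 2.212) = 0.738 J/s.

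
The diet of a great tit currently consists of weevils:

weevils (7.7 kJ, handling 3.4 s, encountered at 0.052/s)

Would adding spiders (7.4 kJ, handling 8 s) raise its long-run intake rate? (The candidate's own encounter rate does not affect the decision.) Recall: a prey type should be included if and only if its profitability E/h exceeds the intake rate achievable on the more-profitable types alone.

Yes

Intake rate on the current diet: R = (0.052×7.7) / (1 + 0.052×3.4) = 0.4004/1.177 = 0.3402 kJ/s.
spiders: E/h = 7.4/8 = 0.925 kJ/s.
Since 0.925 > R, including spiders increases the long-run rate.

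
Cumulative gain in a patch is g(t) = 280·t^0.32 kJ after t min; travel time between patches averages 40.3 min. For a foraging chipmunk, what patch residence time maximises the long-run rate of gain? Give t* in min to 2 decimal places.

Maximise g(t)/(T+t): set derivative to zero → g'(t)(T+t) = g(t).
g'(t) = 0.32·280·t^-0.68. Setting 0.32·280·t^-0.68 = 280·t^0.32/(40.3+t) gives 0.32(40.3+t) = t, so 0.68·t = 0.32×40.3.
t* = 0.32×40.3/0.68 = 18.96 min.

18.96 min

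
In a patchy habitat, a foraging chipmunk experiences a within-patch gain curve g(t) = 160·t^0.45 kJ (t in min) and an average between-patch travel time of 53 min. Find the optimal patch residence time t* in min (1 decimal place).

43.4 min

Optimal t* satisfies g'(t*) = g(t*)/(T + t*).
g'(t) = 0.45·160·t^-0.55. Setting 0.45·160·t^-0.55 = 160·t^0.45/(53+t) gives 0.45(53+t) = t, so 0.55·t = 0.45×53.
t* = 0.45×53/0.55 = 43.36 min.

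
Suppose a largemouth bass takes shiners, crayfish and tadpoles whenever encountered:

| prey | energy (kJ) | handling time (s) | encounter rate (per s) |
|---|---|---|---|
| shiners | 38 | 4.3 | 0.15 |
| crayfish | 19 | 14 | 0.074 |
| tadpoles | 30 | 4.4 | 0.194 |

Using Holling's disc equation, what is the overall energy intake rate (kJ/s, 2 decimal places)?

R = Σλ_iE_i / (1 + Σλ_ih_i)
Numerator: 0.15×38 + 0.074×19 + 0.194×30 = 12.93
Denominator: 1 + 0.15×4.3 + 0.074×14 + 0.194×4.4 = 3.535
R = 12.93/3.535 = 3.657 kJ/s

3.66 kJ/s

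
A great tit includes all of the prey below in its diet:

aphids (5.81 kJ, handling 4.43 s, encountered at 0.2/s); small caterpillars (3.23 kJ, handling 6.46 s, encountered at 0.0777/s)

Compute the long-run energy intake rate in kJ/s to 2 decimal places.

0.59 kJ/s

Energy encountered per unit search time: 0.2×5.81 + 0.0777×3.23 = 1.413 kJ/s.
Handling time per unit search time: 0.2×4.43 + 0.0777×6.46 = 1.388.
Rate = 1.413/(1 + 1.388) = 0.5917 kJ/s.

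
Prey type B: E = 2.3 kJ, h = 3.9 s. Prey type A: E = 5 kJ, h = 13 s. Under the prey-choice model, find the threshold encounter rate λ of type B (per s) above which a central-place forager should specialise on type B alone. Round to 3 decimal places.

Drop type A once their profitability E₂/h₂ falls below the rate achievable on type B alone: E₂/h₂ = λE₁/(1 + λh₁).
Solve for λ: λE₁h₂ = E₂(1 + λh₁) → λ(E₁h₂ − E₂h₁) = E₂ → λ = E₂/(E₁h₂ − E₂h₁).
λ = 5/(2.3×13 − 5×3.9) = 5/10.4 = 0.4808 per s.

0.481 per s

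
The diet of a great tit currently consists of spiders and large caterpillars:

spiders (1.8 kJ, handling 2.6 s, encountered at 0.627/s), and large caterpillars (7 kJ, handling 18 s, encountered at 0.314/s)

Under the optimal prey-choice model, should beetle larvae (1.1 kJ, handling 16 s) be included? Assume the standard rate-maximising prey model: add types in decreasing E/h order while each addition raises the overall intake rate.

No

On spiders and large caterpillars alone, R = ΣλE/(1+Σλh) = 3.327/8.282 = 0.4017 kJ/s.
beetle larvae: E/h = 1.1/16 = 0.06875 kJ/s.
0.06875 < 0.4017, so adding beetle larvae would lower the average — exclude it.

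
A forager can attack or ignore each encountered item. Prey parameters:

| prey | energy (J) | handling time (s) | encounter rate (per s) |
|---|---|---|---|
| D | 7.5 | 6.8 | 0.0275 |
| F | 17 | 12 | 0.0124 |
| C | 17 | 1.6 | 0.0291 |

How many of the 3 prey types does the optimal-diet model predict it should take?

3

Rank by E/h (J/s): C 10.6, F 1.42, D 1.1. Include each in turn until the next type's E/h falls below the running intake rate.
Rate on top 1: 0.4727. F: 1.42 > 0.4727 → include.
Rate on top 2: 0.5902. D: 1.1 > 0.5902 → include.
Optimal diet: C, F, D — 3 of 3 types.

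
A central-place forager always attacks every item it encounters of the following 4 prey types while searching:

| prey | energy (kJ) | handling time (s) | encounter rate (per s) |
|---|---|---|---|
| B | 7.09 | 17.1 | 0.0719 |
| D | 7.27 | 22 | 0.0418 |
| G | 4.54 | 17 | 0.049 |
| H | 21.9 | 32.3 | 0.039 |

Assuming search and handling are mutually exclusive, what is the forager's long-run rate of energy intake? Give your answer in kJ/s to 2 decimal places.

0.36 kJ/s

R = Σλ_iE_i / (1 + Σλ_ih_i)
Numerator: 0.0719×7.09 + 0.0418×7.27 + 0.049×4.54 + 0.039×21.9 = 1.89
Denominator: 1 + 0.0719×17.1 + 0.0418×22 + 0.049×17 + 0.039×32.3 = 5.242
R = 1.89/5.242 = 0.3606 kJ/s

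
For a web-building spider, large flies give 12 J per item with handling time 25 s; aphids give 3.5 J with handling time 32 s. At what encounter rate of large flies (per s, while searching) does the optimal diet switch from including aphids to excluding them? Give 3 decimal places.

At the threshold, the rate on large flies alone equals the profitability of aphids: λ·12/(1 + λ·25) = 3.5/32 = 0.1094.
Rearranging, λ(12 − 0.1094×25) = 0.1094, so λ = 0.1094/9.266 = 0.0118 per s.

0.012 per s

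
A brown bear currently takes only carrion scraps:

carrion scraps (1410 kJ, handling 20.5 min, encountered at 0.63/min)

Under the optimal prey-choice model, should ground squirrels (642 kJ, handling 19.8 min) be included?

Intake rate on the current diet: R = (0.63×1410) / (1 + 0.63×20.5) = 888.3/13.92 = 63.84 kJ/min.
ground squirrels: E/h = 642/19.8 = 32.42 kJ/min.
32.42 < 63.84, so adding ground squirrels would lower the average — exclude it.

No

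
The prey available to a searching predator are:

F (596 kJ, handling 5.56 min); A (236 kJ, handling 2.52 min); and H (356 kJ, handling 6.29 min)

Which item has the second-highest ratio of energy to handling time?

A

In descending order of E/h:
F: 596/5.56 = 107 kJ/min
A: 236/2.52 = 93.7 kJ/min
H: 356/6.29 = 56.6 kJ/min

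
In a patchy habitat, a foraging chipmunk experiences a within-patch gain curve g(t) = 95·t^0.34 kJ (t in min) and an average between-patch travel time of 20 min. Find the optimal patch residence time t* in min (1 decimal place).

10.3 min

Optimal t* satisfies g'(t*) = g(t*)/(T + t*).
g'(t) = 0.34·95·t^-0.66. Setting 0.34·95·t^-0.66 = 95·t^0.34/(20+t) gives 0.34(20+t) = t, so 0.66·t = 0.34×20.
t* = 0.34×20/0.66 = 10.3 min.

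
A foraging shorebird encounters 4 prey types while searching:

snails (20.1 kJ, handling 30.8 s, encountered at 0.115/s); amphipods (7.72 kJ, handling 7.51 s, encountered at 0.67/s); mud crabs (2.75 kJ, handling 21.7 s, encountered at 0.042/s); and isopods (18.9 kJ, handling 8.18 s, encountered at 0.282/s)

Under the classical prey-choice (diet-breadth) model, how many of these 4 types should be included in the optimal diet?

Profitabilities (E/h, kJ/s): isopods 2.31, amphipods 1.03, snails 0.653, mud crabs 0.127. Add prey in this order while the next type's profitability exceeds the intake rate on those already taken.
Rate on top 1: 1.612. amphipods: 1.03 < 1.612 → exclude; stop.
Optimal diet: isopods — 1 of 4 types.

1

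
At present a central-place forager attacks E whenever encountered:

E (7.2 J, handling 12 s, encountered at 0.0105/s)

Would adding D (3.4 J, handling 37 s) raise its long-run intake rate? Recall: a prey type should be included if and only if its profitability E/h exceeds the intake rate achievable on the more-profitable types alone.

Yes

On E alone, R = ΣλE/(1+Σλh) = 0.0756/1.126 = 0.06714 J/s.
Profitability of D: 3.4/37 = 0.09189 J/s.
0.09189 > 0.06714, so adding D raises the average — include it.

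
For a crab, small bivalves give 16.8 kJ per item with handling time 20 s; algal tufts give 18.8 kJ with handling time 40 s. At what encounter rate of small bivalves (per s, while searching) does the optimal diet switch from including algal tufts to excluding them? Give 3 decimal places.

0.064 per s

At the threshold, the rate on small bivalves alone equals the profitability of algal tufts: λ·16.8/(1 + λ·20) = 18.8/40 = 0.47.
Rearranging, λ(16.8 − 0.47×20) = 0.47, so λ = 0.47/7.4 = 0.06351 per s.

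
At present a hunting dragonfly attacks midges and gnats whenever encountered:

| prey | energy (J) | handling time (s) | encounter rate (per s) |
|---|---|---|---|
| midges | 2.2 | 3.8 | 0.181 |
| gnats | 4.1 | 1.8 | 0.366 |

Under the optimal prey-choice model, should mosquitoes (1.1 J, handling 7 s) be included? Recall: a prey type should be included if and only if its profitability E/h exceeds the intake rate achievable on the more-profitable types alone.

No

On midges and gnats alone, R = ΣλE/(1+Σλh) = 1.899/2.347 = 0.8092 J/s.
mosquitoes: E/h = 1.1/7 = 0.1571 J/s.
0.1571 < 0.8092, so adding mosquitoes would lower the average — exclude it.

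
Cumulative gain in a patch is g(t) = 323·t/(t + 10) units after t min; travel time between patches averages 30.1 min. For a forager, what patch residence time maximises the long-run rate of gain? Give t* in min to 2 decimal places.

Maximise g(t)/(T+t): set derivative to zero → g'(t)(T+t) = g(t).
g'(t) = 323·10/(t + 10)². Setting 323·10/(t+10)² = 323t/[(t+10)(30.1+t)] gives 10(30.1+t) = t(t+10), so t² = 10×30.1 = 301.
t* = √301 = 17.35 min.

17.35 min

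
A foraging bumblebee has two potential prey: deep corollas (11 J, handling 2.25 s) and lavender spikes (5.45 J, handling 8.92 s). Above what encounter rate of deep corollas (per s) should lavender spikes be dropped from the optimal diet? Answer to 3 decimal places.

The zero-one rule: include lavender spikes iff E₂/h₂ > λE₁/(1+λh₁). Equality gives the switch point.
λE₁h₂ = E₂ + λE₂h₁ ⇒ λ = E₂/(E₁h₂ − E₂h₁) = 5.45/(98.12 − 12.26) = 0.06348 per s.

0.063 per s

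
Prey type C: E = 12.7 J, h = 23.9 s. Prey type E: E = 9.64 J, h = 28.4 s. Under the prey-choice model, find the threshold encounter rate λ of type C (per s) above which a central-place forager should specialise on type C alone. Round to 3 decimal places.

The zero-one rule: include type E iff E₂/h₂ > λE₁/(1+λh₁). Equality gives the switch point.
λE₁h₂ = E₂ + λE₂h₁ ⇒ λ = E₂/(E₁h₂ − E₂h₁) = 9.64/(360.7 − 230.4) = 0.07399 per s.

0.074 per s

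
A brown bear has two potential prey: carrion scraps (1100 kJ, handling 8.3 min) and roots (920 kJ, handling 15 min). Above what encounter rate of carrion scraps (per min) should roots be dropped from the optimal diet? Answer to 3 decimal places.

0.104 per min

Drop roots once their profitability E₂/h₂ falls below the rate achievable on carrion scraps alone: E₂/h₂ = λE₁/(1 + λh₁).
Solve for λ: λE₁h₂ = E₂(1 + λh₁) → λ(E₁h₂ − E₂h₁) = E₂ → λ = E₂/(E₁h₂ − E₂h₁).
λ = 920/(1100×15 − 920×8.3) = 920/8864 = 0.1038 per min.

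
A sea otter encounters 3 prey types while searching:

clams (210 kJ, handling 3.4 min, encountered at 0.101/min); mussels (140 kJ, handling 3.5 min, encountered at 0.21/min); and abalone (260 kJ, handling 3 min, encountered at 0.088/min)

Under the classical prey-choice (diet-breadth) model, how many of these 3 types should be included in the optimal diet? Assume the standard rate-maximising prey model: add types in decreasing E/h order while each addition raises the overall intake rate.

3

E/h in descending order: abalone 86.7, clams 61.8, mussels 40 kJ/min. The optimal diet is the largest prefix of this list for which every included type satisfies E_i/h_i > R on the types above it.
Rate on top 1: 18.1. clams: 61.8 > 18.1 → include.
Rate on top 2: 27.43. mussels: 40 > 27.43 → include.
Optimal diet: abalone, clams, mussels — 3 of 3 types.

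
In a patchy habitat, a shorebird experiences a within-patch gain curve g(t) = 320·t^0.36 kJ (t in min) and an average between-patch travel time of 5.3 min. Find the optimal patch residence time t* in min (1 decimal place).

Optimal t* satisfies g'(t*) = g(t*)/(T + t*).
g'(t) = 0.36·320·t^-0.64. Setting 0.36·320·t^-0.64 = 320·t^0.36/(5.3+t) gives 0.36(5.3+t) = t, so 0.64·t = 0.36×5.3.
t* = 0.36×5.3/0.64 = 2.981 min.

3.0 min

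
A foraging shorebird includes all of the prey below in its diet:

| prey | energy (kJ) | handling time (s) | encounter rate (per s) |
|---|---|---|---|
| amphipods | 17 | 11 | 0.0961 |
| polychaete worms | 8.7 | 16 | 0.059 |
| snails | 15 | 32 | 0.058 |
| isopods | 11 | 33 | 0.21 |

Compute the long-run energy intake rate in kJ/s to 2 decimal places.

0.45 kJ/s

Energy encountered per unit search time: 0.0961×17 + 0.059×8.7 + 0.058×15 + 0.21×11 = 5.327 kJ/s.
Handling time per unit search time: 0.0961×11 + 0.059×16 + 0.058×32 + 0.21×33 = 10.79.
Rate = 5.327/(1 + 10.79) = 0.4519 kJ/s.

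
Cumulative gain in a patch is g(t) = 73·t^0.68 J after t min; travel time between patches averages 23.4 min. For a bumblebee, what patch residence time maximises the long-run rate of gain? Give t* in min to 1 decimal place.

Maximise g(t)/(T+t): set derivative to zero → g'(t)(T+t) = g(t).
g'(t) = 0.68·73·t^-0.32. Setting 0.68·73·t^-0.32 = 73·t^0.68/(23.4+t) gives 0.68(23.4+t) = t, so 0.32·t = 0.68×23.4.
t* = 0.68×23.4/0.32 = 49.73 min.

49.7 min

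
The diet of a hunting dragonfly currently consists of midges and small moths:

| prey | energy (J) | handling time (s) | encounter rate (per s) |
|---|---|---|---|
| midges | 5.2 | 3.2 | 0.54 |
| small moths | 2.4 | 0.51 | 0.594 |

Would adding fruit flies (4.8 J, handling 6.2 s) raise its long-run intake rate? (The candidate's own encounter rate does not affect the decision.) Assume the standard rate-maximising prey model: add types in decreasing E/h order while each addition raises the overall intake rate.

No

On midges and small moths alone, R = ΣλE/(1+Σλh) = 4.234/3.031 = 1.397 J/s.
fruit flies: E/h = 4.8/6.2 = 0.7742 J/s.
Since 0.7742 < R, time spent handling fruit flies is better spent searching.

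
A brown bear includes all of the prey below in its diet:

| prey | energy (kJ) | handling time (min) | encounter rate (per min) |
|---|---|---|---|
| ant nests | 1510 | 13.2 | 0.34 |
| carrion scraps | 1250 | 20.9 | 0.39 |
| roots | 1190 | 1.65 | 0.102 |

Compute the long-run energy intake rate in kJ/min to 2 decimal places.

81.28 kJ/min

Energy encountered per unit search time: 0.34×1510 + 0.39×1250 + 0.102×1190 = 1122 kJ/min.
Handling time per unit search time: 0.34×13.2 + 0.39×20.9 + 0.102×1.65 = 12.81.
Rate = 1122/(1 + 12.81) = 81.28 kJ/min.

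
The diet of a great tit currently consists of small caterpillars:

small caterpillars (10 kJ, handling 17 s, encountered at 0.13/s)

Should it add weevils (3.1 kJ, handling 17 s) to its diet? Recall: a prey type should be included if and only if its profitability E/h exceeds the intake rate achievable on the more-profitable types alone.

On small caterpillars alone, R = ΣλE/(1+Σλh) = 1.3/3.21 = 0.405 kJ/s.
weevils: E/h = 3.1/17 = 0.1824 kJ/s.
Since 0.1824 < R, time spent handling weevils is better spent searching.

No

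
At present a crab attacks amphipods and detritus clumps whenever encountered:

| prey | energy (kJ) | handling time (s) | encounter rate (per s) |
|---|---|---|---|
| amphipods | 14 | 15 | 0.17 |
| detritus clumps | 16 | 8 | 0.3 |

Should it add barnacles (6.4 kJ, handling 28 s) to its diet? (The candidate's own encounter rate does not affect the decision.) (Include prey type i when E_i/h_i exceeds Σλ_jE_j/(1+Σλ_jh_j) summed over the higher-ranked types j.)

Intake rate on the current diet: R = (0.17×14 + 0.3×16) / (1 + 0.17×15 + 0.3×8) = 7.18/5.95 = 1.207 kJ/s.
Profitability of barnacles: 6.4/28 = 0.2286 kJ/s.
Since 0.2286 < R, time spent handling barnacles is better spent searching.

No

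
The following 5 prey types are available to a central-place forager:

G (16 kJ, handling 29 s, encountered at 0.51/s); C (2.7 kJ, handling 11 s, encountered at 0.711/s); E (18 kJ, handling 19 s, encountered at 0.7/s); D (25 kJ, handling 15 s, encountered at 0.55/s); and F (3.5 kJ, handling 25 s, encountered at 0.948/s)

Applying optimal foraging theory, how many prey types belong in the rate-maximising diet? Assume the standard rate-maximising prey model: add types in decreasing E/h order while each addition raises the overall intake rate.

Rank by E/h (kJ/s): D 1.67, E 0.947, G 0.552, C 0.245, F 0.14. Include each in turn until the next type's E/h falls below the running intake rate.
Rate on top 1: 1.486. E: 0.947 < 1.486 → exclude; stop.
Optimal diet: D — 1 of 5 types.

1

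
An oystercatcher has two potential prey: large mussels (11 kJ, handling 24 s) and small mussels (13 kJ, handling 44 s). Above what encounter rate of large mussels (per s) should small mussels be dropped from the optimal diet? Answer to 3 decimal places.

0.076 per s

The zero-one rule: include small mussels iff E₂/h₂ > λE₁/(1+λh₁). Equality gives the switch point.
λE₁h₂ = E₂ + λE₂h₁ ⇒ λ = E₂/(E₁h₂ − E₂h₁) = 13/(484 − 312) = 0.07558 per s.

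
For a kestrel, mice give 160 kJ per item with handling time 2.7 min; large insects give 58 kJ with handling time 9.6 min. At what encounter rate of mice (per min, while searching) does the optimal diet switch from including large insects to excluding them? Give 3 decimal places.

0.042 per min

The zero-one rule: include large insects iff E₂/h₂ > λE₁/(1+λh₁). Equality gives the switch point.
λE₁h₂ = E₂ + λE₂h₁ ⇒ λ = E₂/(E₁h₂ − E₂h₁) = 58/(1536 − 156.6) = 0.04205 per min.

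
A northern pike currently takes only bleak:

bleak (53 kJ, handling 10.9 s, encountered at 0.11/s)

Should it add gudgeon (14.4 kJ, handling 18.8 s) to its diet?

On bleak alone, R = ΣλE/(1+Σλh) = 5.83/2.199 = 2.651 kJ/s.
Profitability of gudgeon: 14.4/18.8 = 0.766 kJ/s.
0.766 < 2.651, so adding gudgeon would lower the average — exclude it.

No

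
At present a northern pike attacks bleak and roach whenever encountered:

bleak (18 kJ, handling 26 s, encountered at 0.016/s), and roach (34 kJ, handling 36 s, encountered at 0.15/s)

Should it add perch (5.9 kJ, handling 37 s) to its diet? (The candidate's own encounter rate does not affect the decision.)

No

Intake rate on the current diet: R = (0.016×18 + 0.15×34) / (1 + 0.016×26 + 0.15×36) = 5.388/6.816 = 0.7905 kJ/s.
Profitability of perch: 5.9/37 = 0.1595 kJ/s.
0.1595 < 0.7905, so adding perch would lower the average — exclude it.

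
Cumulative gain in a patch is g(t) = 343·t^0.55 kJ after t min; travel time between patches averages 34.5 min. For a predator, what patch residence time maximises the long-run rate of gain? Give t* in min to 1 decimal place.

42.2 min

Optimal t* satisfies g'(t*) = g(t*)/(T + t*).
g'(t) = 0.55·343·t^-0.45. Setting 0.55·343·t^-0.45 = 343·t^0.55/(34.5+t) gives 0.55(34.5+t) = t, so 0.45·t = 0.55×34.5.
t* = 0.55×34.5/0.45 = 42.17 min.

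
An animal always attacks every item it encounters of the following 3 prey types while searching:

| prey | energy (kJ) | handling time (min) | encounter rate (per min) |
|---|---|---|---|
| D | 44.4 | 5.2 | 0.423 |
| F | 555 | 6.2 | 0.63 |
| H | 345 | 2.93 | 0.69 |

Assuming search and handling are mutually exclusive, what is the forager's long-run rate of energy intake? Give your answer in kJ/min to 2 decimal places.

66.45 kJ/min

Energy encountered per unit search time: 0.423×44.4 + 0.63×555 + 0.69×345 = 606.5 kJ/min.
Handling time per unit search time: 0.423×5.2 + 0.63×6.2 + 0.69×2.93 = 8.127.
Rate = 606.5/(1 + 8.127) = 66.45 kJ/min.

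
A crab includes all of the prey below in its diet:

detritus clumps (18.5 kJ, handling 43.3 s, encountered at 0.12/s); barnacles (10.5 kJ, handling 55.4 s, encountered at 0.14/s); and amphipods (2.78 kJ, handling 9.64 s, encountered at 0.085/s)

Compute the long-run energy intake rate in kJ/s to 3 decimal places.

0.266 kJ/s

R = (0.12×18.5 + 0.14×10.5 + 0.085×2.78) / (1 + 0.12×43.3 + 0.14×55.4 + 0.085×9.64) = 3.926/14.77 = 0.2658 kJ/s.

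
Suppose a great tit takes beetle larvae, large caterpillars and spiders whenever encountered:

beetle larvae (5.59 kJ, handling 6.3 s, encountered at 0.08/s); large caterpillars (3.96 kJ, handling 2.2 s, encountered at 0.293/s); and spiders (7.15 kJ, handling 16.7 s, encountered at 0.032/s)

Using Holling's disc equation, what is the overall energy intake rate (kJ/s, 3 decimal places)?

R = Σλ_iE_i / (1 + Σλ_ih_i)
Numerator: 0.08×5.59 + 0.293×3.96 + 0.032×7.15 = 1.836
Denominator: 1 + 0.08×6.3 + 0.293×2.2 + 0.032×16.7 = 2.683
R = 1.836/2.683 = 0.6844 kJ/s

0.684 kJ/s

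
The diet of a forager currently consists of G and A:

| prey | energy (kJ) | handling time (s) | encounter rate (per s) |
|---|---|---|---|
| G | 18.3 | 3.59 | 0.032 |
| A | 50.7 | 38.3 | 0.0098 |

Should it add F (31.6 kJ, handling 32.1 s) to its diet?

Yes

Current rate: (0.032×18.3 + 0.0098×50.7)/(1 + 0.032×3.59 + 0.0098×38.3) = 0.7264 kJ/s.
Profitability of F: 31.6/32.1 = 0.9844 kJ/s.
0.9844 > 0.7264, so adding F raises the average — include it.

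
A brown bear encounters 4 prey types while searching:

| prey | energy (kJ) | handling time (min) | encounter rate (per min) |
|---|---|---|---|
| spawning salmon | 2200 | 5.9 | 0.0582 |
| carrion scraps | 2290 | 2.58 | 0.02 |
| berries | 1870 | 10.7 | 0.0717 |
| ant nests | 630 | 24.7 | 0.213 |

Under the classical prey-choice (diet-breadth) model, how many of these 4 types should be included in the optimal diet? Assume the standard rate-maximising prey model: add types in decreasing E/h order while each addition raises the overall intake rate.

3

E/h in descending order: carrion scraps 888, spawning salmon 373, berries 175, ant nests 25.5 kJ/min. The optimal diet is the largest prefix of this list for which every included type satisfies E_i/h_i > R on the types above it.
Rate on top 1: 43.55. spawning salmon: 373 > 43.55 → include.
Rate on top 2: 124.6. berries: 175 > 124.6 → include.
Rate on top 3: 142.4. ant nests: 25.5 < 142.4 → exclude; stop.
Optimal diet: carrion scraps, spawning salmon, berries — 3 of 4 types.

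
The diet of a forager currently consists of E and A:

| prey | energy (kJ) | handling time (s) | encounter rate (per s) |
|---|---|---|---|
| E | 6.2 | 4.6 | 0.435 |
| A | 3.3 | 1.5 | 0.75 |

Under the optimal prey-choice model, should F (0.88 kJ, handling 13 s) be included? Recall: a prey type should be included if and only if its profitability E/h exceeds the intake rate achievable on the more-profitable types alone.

No

On E and A alone, R = ΣλE/(1+Σλh) = 5.172/4.126 = 1.254 kJ/s.
Profitability of F: 0.88/13 = 0.06769 kJ/s.
0.06769 < 1.254, so adding F would lower the average — exclude it.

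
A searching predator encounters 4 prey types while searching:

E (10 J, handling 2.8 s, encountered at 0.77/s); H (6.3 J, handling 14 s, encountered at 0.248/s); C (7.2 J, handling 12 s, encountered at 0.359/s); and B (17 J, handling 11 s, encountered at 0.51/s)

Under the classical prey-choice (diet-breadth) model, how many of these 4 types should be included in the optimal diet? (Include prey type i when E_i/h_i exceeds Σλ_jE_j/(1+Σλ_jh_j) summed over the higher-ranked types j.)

1

Rank by E/h (J/s): E 3.57, B 1.55, C 0.6, H 0.45. Include each in turn until the next type's E/h falls below the running intake rate.
Rate on top 1: 2.44. B: 1.55 < 2.44 → exclude; stop.
Optimal diet: E — 1 of 4 types.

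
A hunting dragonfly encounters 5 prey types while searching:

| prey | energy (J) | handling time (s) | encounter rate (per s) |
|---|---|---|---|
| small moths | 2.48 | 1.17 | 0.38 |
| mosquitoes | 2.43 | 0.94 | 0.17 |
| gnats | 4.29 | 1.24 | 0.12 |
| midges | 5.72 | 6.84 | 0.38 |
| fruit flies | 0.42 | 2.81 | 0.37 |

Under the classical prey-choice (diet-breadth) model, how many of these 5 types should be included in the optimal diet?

3

Profitabilities (E/h, J/s): gnats 3.46, mosquitoes 2.59, small moths 2.12, midges 0.836, fruit flies 0.149. Add prey in this order while the next type's profitability exceeds the intake rate on those already taken.
Rate on top 1: 0.4481. mosquitoes: 2.59 > 0.4481 → include.
Rate on top 2: 0.7091. small moths: 2.12 > 0.7091 → include.
Rate on top 3: 1.067. midges: 0.836 < 1.067 → exclude; stop.
Optimal diet: gnats, mosquitoes, small moths — 3 of 5 types.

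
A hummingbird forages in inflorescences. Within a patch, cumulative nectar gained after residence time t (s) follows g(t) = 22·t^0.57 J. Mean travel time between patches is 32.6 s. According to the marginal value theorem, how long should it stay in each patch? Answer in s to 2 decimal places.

43.21 s

Maximise g(t)/(T+t): set derivative to zero → g'(t)(T+t) = g(t).
g'(t) = 0.57·22·t^-0.43. Setting 0.57·22·t^-0.43 = 22·t^0.57/(32.6+t) gives 0.57(32.6+t) = t, so 0.43·t = 0.57×32.6.
t* = 0.57×32.6/0.43 = 43.21 s.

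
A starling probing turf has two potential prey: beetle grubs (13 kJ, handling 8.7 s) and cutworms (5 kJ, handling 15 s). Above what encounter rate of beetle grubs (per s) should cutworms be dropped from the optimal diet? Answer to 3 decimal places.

The zero-one rule: include cutworms iff E₂/h₂ > λE₁/(1+λh₁). Equality gives the switch point.
λE₁h₂ = E₂ + λE₂h₁ ⇒ λ = E₂/(E₁h₂ − E₂h₁) = 5/(195 − 43.5) = 0.033 per s.

0.033 per s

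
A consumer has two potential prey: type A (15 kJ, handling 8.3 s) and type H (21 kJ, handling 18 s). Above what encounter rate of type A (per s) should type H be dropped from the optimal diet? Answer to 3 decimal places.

At the threshold, the rate on type A alone equals the profitability of type H: λ·15/(1 + λ·8.3) = 21/18 = 1.167.
Rearranging, λ(15 − 1.167×8.3) = 1.167, so λ = 1.167/5.317 = 0.2194 per s.

0.219 per s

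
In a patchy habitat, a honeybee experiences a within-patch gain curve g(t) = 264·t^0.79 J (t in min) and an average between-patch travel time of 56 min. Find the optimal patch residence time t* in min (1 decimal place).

Maximise g(t)/(T+t): set derivative to zero → g'(t)(T+t) = g(t).
g'(t) = 0.79·264·t^-0.21. Setting 0.79·264·t^-0.21 = 264·t^0.79/(56+t) gives 0.79(56+t) = t, so 0.21·t = 0.79×56.
t* = 0.79×56/0.21 = 210.7 min.

210.7 min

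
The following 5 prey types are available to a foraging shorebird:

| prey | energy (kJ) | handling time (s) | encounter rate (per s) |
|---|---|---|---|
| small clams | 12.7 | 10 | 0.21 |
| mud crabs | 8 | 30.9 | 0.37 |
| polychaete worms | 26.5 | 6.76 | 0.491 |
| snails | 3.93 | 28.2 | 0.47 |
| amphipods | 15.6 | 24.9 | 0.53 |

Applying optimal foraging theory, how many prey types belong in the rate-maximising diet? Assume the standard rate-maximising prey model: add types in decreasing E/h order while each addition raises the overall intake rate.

Profitabilities (E/h, kJ/s): polychaete worms 3.92, small clams 1.27, amphipods 0.627, mud crabs 0.259, snails 0.139. Add prey in this order while the next type's profitability exceeds the intake rate on those already taken.
Rate on top 1: 3.013. small clams: 1.27 < 3.013 → exclude; stop.
Optimal diet: polychaete worms — 1 of 5 types.

1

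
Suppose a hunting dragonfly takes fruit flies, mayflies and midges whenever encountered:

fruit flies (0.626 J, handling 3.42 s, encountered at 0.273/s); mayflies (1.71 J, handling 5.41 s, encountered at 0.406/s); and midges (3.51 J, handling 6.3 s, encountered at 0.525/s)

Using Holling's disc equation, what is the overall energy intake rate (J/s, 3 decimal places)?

0.364 J/s

Energy encountered per unit search time: 0.273×0.626 + 0.406×1.71 + 0.525×3.51 = 2.708 J/s.
Handling time per unit search time: 0.273×3.42 + 0.406×5.41 + 0.525×6.3 = 6.438.
Rate = 2.708/(1 + 6.438) = 0.3641 J/s.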